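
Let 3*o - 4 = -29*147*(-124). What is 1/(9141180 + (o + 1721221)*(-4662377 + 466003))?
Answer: -3/23886904172806 ≈ -1.2559e-13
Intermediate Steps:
o = 528616/3 (o = 4/3 + (-29*147*(-124))/3 = 4/3 + (-4263*(-124))/3 = 4/3 + (⅓)*528612 = 4/3 + 176204 = 528616/3 ≈ 1.7621e+5)
1/(9141180 + (o + 1721221)*(-4662377 + 466003)) = 1/(9141180 + (528616/3 + 1721221)*(-4662377 + 466003)) = 1/(9141180 + (5692279/3)*(-4196374)) = 1/(9141180 - 23886931596346/3) = 1/(-23886904172806/3) = -3/23886904172806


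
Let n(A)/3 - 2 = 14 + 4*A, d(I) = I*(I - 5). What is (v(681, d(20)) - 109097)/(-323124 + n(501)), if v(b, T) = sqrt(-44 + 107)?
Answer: 109097/317064 - sqrt(7)/105688 ≈ 0.34406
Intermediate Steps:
d(I) = I*(-5 + I)
n(A) = 48 + 12*A (n(A) = 6 + 3*(14 + 4*A) = 6 + (42 + 12*A) = 48 + 12*A)
v(b, T) = 3*sqrt(7) (v(b, T) = sqrt(63) = 3*sqrt(7))
(v(681, d(20)) - 109097)/(-323124 + n(501)) = (3*sqrt(7) - 109097)/(-323124 + (48 + 12*501)) = (-109097 + 3*sqrt(7))/(-323124 + (48 + 6012)) = (-109097 + 3*sqrt(7))/(-323124 + 6060) = (-109097 + 3*sqrt(7))/(-317064) = (-109097 + 3*sqrt(7))*(-1/317064) = 109097/317064 - sqrt(7)/105688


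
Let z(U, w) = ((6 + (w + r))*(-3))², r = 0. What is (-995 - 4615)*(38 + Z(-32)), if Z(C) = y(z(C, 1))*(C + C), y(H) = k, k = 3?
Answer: 863940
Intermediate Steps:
z(U, w) = (-18 - 3*w)² (z(U, w) = ((6 + (w + 0))*(-3))² = ((6 + w)*(-3))² = (-18 - 3*w)²)
y(H) = 3
Z(C) = 6*C (Z(C) = 3*(C + C) = 3*(2*C) = 6*C)
(-995 - 4615)*(38 + Z(-32)) = (-995 - 4615)*(38 + 6*(-32)) = -5610*(38 - 192) = -5610*(-154) = 863940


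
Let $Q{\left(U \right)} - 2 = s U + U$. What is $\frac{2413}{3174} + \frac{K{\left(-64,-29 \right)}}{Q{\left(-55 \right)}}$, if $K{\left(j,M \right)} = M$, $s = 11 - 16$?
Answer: $\frac{36970}{58719} \approx 0.62961$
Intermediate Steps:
$s = -5$
$Q{\left(U \right)} = 2 - 4 U$ ($Q{\left(U \right)} = 2 + \left(- 5 U + U\right) = 2 - 4 U$)
$\frac{2413}{3174} + \frac{K{\left(-64,-29 \right)}}{Q{\left(-55 \right)}} = \frac{2413}{3174} - \frac{29}{2 - -220} = 2413 \cdot \frac{1}{3174} - \frac{29}{2 + 220} = \frac{2413}{3174} - \frac{29}{222} = \frac{36970}{58719}$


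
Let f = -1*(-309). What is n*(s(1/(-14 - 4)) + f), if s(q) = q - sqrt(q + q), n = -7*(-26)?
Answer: 506051/9 - 182*I/3 ≈ 56228.0 - 60.667*I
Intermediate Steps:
n = 182
s(q) = q - sqrt(2)*sqrt(q) (s(q) = q - sqrt(2*q) = q - sqrt(2)*sqrt(q))
f = 309
n*(s(1/(-14 - 4)) + f) = 182*((1/(-14 - 4) - sqrt(2)*sqrt(1/(-14 - 4))) + 309) = 182*((1/(-18) - sqrt(2)*sqrt(1/(-18))) + 309) = 182*((-1/18 - sqrt(2)*sqrt(-1/18)) + 309) = 182*((-1/18 - sqrt(2)*I*sqrt(2)/6) + 309) = 182*((-1/18 - I/3) + 309) = 182*(5561/18 - I/3) = 506051/9 - 182*I/3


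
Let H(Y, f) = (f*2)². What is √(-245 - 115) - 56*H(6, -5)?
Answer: -5600 + 6*I*√10 ≈ -5600.0 + 18.974*I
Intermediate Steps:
H(Y, f) = 4*f² (H(Y, f) = (2*f)² = 4*f²)
√(-245 - 115) - 56*H(6, -5) = √(-245 - 115) - 224*(-5)² = √(-360) - 224*25 = 6*I*√10 - 56*100 = 6*I*√10 - 5600 = -5600 + 6*I*√10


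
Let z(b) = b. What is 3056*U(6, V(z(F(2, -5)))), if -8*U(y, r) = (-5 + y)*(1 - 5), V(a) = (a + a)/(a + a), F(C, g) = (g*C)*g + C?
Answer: 1528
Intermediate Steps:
F(C, g) = C + C*g² (F(C, g) = (C*g)*g + C = C*g² + C = C + C*g²)
V(a) = 1 (V(a) = (2*a)/((2*a)) = (2*a)*(1/(2*a)) = 1)
U(y, r) = -5/2 + y/2 (U(y, r) = -(-5 + y)*(1 - 5)/8 = -(-5 + y)*(-4)/8 = -(20 - 4*y)/8 = -5/2 + y/2)
3056*U(6, V(z(F(2, -5)))) = 3056*(-5/2 + (½)*6) = 3056*(-5/2 + 3) = 3056*(½) = 1528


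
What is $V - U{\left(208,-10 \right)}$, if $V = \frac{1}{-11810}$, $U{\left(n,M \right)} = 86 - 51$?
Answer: $- \frac{413351}{11810} \approx -35.0$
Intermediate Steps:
$U{\left(n,M \right)} = 35$
$V = - \frac{1}{11810} \approx -8.4674 \cdot 10^{-5}$
$V - U{\left(208,-10 \right)} = - \frac{1}{11810} - 35 = - \frac{413351}{11810}$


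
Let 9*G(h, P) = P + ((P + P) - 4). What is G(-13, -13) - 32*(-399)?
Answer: 114869/9 ≈ 12763.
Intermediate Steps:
G(h, P) = -4/9 + P/3 (G(h, P) = (P + ((P + P) - 4))/9 = (P + (2*P - 4))/9 = (P + (-4 + 2*P))/9 = (-4 + 3*P)/9 = -4/9 + P/3)
G(-13, -13) - 32*(-399) = (-4/9 + (1/3)*(-13)) - 32*(-399) = (-4/9 - 13/3) + 12768 = -43/9 + 12768 = 114869/9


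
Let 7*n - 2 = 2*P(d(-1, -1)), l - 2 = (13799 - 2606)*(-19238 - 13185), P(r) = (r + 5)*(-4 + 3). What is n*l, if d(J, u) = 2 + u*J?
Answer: 725821274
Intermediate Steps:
d(J, u) = 2 + J*u
P(r) = -5 - r (P(r) = (5 + r)*(-1) = -5 - r)
l = -362910637 (l = 2 + (13799 - 2606)*(-19238 - 13185) = 2 + 11193*(-32423) = 2 - 362910639 = -362910637)
n = -2 (n = 2/7 + (2*(-5 - (2 - 1*(-1))))/7 = 2/7 + (2*(-5 - (2 + 1)))/7 = 2/7 + (2*(-5 - 1*3))/7 = 2/7 + (2*(-5 - 3))/7 = 2/7 + (2*(-8))/7 = 2/7 + (⅐)*(-16) = 2/7 - 16/7 = -2)
n*l = -2*(-362910637) = 725821274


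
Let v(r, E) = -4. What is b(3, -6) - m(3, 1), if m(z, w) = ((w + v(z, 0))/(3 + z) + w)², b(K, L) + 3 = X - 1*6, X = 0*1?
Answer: -37/4 ≈ -9.2500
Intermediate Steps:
X = 0
b(K, L) = -9 (b(K, L) = -3 + (0 - 1*6) = -3 + (0 - 6) = -3 - 6 = -9)
m(z, w) = (w + (-4 + w)/(3 + z))² (m(z, w) = ((w - 4)/(3 + z) + w)² = ((-4 + w)/(3 + z) + w)² = (w + (-4 + w)/(3 + z))²)
b(3, -6) - m(3, 1) = -9 - (-4 + 4*1 + 1*3)²/(3 + 3)² = -9 - (-4 + 4 + 3)²/6² = -9 - 3²/36 = -9 - 9/36 = -9 - 1*¼ = -9 - ¼ = -37/4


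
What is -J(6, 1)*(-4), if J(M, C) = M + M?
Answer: 48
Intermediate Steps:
J(M, C) = 2*M
-J(6, 1)*(-4) = -2*6*(-4) = -1*12*(-4) = -12*(-4) = 48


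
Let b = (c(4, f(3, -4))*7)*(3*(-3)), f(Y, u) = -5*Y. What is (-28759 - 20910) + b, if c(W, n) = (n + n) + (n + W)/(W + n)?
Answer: -47842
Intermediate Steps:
c(W, n) = 1 + 2*n (c(W, n) = 2*n + (W + n)/(W + n) = 2*n + 1 = 1 + 2*n)
b = 1827 (b = ((1 + 2*(-5*3))*7)*(3*(-3)) = ((1 + 2*(-15))*7)*(-9) = ((1 - 30)*7)*(-9) = -29*7*(-9) = -203*(-9) = 1827)
(-28759 - 20910) + b = (-28759 - 20910) + 1827 = -49669 + 1827 = -47842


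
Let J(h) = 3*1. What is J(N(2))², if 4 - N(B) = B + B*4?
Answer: 9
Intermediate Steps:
N(B) = 4 - 5*B (N(B) = 4 - (B + B*4) = 4 - (B + 4*B) = 4 - 5*B)
J(h) = 3
J(N(2))² = 3² = 9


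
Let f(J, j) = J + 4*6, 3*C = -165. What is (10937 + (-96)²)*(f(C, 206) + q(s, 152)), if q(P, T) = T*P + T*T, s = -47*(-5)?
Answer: 1184855329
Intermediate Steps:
C = -55 (C = (⅓)*(-165) = -55)
s = 235
q(P, T) = T² + P*T (q(P, T) = P*T + T² = T² + P*T)
f(J, j) = 24 + J (f(J, j) = J + 24 = 24 + J)
(10937 + (-96)²)*(f(C, 206) + q(s, 152)) = (10937 + (-96)²)*((24 - 55) + 152*(235 + 152)) = (10937 + 9216)*(-31 + 152*387) = 20153*(-31 + 58824) = 20153*58793 = 1184855329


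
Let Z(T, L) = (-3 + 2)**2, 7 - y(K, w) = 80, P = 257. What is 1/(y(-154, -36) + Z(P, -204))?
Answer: -1/72 ≈ -0.013889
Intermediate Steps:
y(K, w) = -73 (y(K, w) = 7 - 1*80 = 7 - 80 = -73)
Z(T, L) = 1 (Z(T, L) = (-1)**2 = 1)
1/(y(-154, -36) + Z(P, -204)) = 1/(-73 + 1) = 1/(-72) = -1/72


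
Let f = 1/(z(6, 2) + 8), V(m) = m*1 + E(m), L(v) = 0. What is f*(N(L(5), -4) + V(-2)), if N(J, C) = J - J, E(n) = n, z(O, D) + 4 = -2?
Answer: -2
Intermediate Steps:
z(O, D) = -6 (z(O, D) = -4 - 2 = -6)
N(J, C) = 0
V(m) = 2*m (V(m) = m*1 + m = m + m = 2*m)
f = ½ (f = 1/(-6 + 8) = 1/2 = ½ ≈ 0.50000)
f*(N(L(5), -4) + V(-2)) = (0 + 2*(-2))/2 = (0 - 4)/2 = (½)*(-4) = -2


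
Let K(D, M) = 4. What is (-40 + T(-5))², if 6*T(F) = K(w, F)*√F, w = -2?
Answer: 14380/9 - 160*I*√5/3 ≈ 1597.8 - 119.26*I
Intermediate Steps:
T(F) = 2*√F/3 (T(F) = (4*√F)/6 = 2*√F/3)
(-40 + T(-5))² = (-40 + 2*√(-5)/3)² = (-40 + 2*(I*√5)/3)² = (-40 + 2*I*√5/3)²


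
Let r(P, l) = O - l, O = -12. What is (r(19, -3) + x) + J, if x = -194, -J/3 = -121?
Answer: 160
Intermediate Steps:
r(P, l) = -12 - l
J = 363 (J = -3*(-121) = 363)
(r(19, -3) + x) + J = ((-12 - 1*(-3)) - 194) + 363 = ((-12 + 3) - 194) + 363 = (-9 - 194) + 363 = -203 + 363 = 160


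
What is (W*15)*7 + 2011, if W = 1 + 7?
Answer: 2851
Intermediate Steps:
W = 8
(W*15)*7 + 2011 = (8*15)*7 + 2011 = 120*7 + 2011 = 840 + 2011 = 2851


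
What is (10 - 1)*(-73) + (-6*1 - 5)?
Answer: -668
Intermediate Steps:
(10 - 1)*(-73) + (-6*1 - 5) = 9*(-73) + (-6 - 5) = -657 - 11 = -668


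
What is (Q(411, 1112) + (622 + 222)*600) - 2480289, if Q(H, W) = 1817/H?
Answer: -811266562/411 ≈ -1.9739e+6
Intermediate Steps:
(Q(411, 1112) + (622 + 222)*600) - 2480289 = (1817/411 + (622 + 222)*600) - 2480289 = (1817*(1/411) + 844*600) - 2480289 = (1817/411 + 506400) - 2480289 = 208132217/411 - 2480289 = -811266562/411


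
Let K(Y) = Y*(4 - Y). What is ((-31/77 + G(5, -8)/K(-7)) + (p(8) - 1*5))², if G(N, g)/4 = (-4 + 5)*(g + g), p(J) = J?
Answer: 576/49 ≈ 11.755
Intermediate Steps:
G(N, g) = 8*g (G(N, g) = 4*((-4 + 5)*(g + g)) = 4*(1*(2*g)) = 4*(2*g) = 8*g)
((-31/77 + G(5, -8)/K(-7)) + (p(8) - 1*5))² = ((-31/77 + (8*(-8))/((-7*(4 - 1*(-7))))) + (8 - 1*5))² = ((-31*1/77 - 64*(-1/(7*(4 + 7)))) + (8 - 5))² = ((-31/77 - 64/((-7*11))) + 3)² = ((-31/77 - 64/(-77)) + 3)² = ((-31/77 - 64*(-1/77)) + 3)² = ((-31/77 + 64/77) + 3)² = (3/7 + 3)² = (24/7)² = 576/49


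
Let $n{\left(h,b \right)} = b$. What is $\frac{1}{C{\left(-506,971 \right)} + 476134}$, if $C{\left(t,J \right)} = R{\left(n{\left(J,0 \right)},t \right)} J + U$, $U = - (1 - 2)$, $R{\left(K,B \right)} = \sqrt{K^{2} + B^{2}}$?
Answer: $\frac{1}{967461} \approx 1.0336 \cdot 10^{-6}$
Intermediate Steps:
$R{\left(K,B \right)} = \sqrt{B^{2} + K^{2}}$
$U = 1$ ($U = \left(-1\right) \left(-1\right) = 1$)
$C{\left(t,J \right)} = 1 + J \sqrt{t^{2}}$ ($C{\left(t,J \right)} = \sqrt{t^{2} + 0^{2}} J + 1 = \sqrt{t^{2} + 0} J + 1 = \sqrt{t^{2}} J + 1 = J \sqrt{t^{2}} + 1 = 1 + J \sqrt{t^{2}}$)
$\frac{1}{C{\left(-506,971 \right)} + 476134} = \frac{1}{\left(1 + 971 \sqrt{\left(-506\right)^{2}}\right) + 476134} = \frac{1}{\left(1 + 971 \sqrt{256036}\right) + 476134} = \frac{1}{\left(1 + 971 \cdot 506\right) + 476134} = \frac{1}{\left(1 + 491326\right) + 476134} = \frac{1}{491327 + 476134} = \frac{1}{967461}$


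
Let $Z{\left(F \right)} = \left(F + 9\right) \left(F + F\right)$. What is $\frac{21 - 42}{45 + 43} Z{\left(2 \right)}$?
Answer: $- \frac{21}{2} \approx -10.5$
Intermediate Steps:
$Z{\left(F \right)} = 2 F \left(9 + F\right)$ ($Z{\left(F \right)} = \left(9 + F\right) 2 F = 2 F \left(9 + F\right)$)
$\frac{21 - 42}{45 + 43} Z{\left(2 \right)} = \frac{21 - 42}{45 + 43} \cdot 2 \cdot 2 \left(9 + 2\right) = - \frac{21}{88} \cdot 2 \cdot 2 \cdot 11 = \left(-21\right) \frac{1}{88} \cdot 44 = \left(- \frac{21}{88}\right) 44 = - \frac{21}{2}$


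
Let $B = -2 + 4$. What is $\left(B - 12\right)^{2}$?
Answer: $100$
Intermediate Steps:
$B = 2$
$\left(B - 12\right)^{2} = \left(2 - 12\right)^{2} = \left(-10\right)^{2} = 100$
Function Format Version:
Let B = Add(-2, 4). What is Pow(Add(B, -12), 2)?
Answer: 100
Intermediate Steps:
B = 2
Pow(Add(B, -12), 2) = Pow(Add(2, -12), 2) = Pow(-10, 2) = 100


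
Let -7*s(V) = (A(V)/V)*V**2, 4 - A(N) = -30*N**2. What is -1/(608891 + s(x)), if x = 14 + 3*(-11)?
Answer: -7/4468083 ≈ -1.5667e-6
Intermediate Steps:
A(N) = 4 + 30*N**2 (A(N) = 4 - (-30)*N**2 = 4 + 30*N**2)
x = -19 (x = 14 - 33 = -19)
s(V) = -V*(4 + 30*V**2)/7 (s(V) = -(4 + 30*V**2)/V*V**2/7 = -V*(4 + 30*V**2)/7)
-1/(608891 + s(x)) = -1/(608891 - 2/7*(-19)*(2 + 15*(-19)**2)) = -1/(608891 - 2/7*(-19)*(2 + 15*361)) = -1/(608891 - 2/7*(-19)*(2 + 5415)) = -1/(608891 - 2/7*(-19)*5417) = -1/(608891 + 205846/7) = -1/4468083/7 = -1*7/4468083 = -7/4468083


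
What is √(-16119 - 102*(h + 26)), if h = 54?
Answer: I*√24279 ≈ 155.82*I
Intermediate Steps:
√(-16119 - 102*(h + 26)) = √(-16119 - 102*(54 + 26)) = √(-16119 - 102*80) = √(-16119 - 8160) = √(-24279) = I*√24279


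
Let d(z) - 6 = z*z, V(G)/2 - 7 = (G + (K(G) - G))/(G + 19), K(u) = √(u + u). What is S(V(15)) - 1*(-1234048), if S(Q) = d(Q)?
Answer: 356698280/289 + 28*√30/17 ≈ 1.2343e+6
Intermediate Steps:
K(u) = √2*√u (K(u) = √(2*u) = √2*√u)
V(G) = 14 + 2*√2*√G/(19 + G) (V(G) = 14 + 2*((G + (√2*√G - G))/(G + 19)) = 14 + 2*((G + (-G + √2*√G))/(19 + G)) = 14 + 2*((√2*√G)/(19 + G)) = 14 + 2*(√2*√G/(19 + G)) = 14 + 2*√2*√G/(19 + G))
d(z) = 6 + z² (d(z) = 6 + z*z = 6 + z²)
S(Q) = 6 + Q²
S(V(15)) - 1*(-1234048) = (6 + (2*(133 + 7*15 + √2*√15)/(19 + 15))²) - 1*(-1234048) = (6 + (2*(133 + 105 + √30)/34)²) + 1234048 = (6 + (2*(1/34)*(238 + √30))²) + 1234048 = (6 + (14 + √30/17)²) + 1234048 = 1234054 + (14 + √30/17)²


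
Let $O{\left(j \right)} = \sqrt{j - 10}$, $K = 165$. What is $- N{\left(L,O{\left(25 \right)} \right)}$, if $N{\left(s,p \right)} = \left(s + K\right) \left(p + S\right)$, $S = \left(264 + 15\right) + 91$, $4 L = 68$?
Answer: $-67340 - 182 \sqrt{15} \approx -68045.0$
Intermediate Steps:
$L = 17$ ($L = \frac{1}{4} \cdot 68 = 17$)
$S = 370$ ($S = 279 + 91 = 370$)
$O{\left(j \right)} = \sqrt{-10 + j}$
$N{\left(s,p \right)} = \left(165 + s\right) \left(370 + p\right)$ ($N{\left(s,p \right)} = \left(s + 165\right) \left(p + 370\right) = \left(165 + s\right) \left(370 + p\right)$)
$- N{\left(L,O{\left(25 \right)} \right)} = - (61050 + 165 \sqrt{-10 + 25} + 370 \cdot 17 + \sqrt{-10 + 25} \cdot 17) = - (61050 + 165 \sqrt{15} + 6290 + \sqrt{15} \cdot 17) = - (61050 + 165 \sqrt{15} + 6290 + 17 \sqrt{15}) = - (67340 + 182 \sqrt{15}) = -67340 - 182 \sqrt{15}$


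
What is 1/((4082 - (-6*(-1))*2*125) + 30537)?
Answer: 1/33119 ≈ 3.0194e-5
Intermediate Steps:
1/((4082 - (-6*(-1))*2*125) + 30537) = 1/((4082 - 6*250) + 30537) = 1/((4082 - 1*1500) + 30537) = 1/((4082 - 1500) + 30537) = 1/(2582 + 30537) = 1/33119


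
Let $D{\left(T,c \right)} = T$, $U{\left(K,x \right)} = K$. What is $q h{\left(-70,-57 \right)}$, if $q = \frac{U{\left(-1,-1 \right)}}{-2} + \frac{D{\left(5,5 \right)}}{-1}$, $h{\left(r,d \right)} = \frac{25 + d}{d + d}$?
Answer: $- \frac{24}{19} \approx -1.2632$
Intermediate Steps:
$h{\left(r,d \right)} = \frac{25 + d}{2 d}$
$q = - \frac{9}{2}$ ($q = - \frac{1}{-2} + \frac{5}{-1} = \left(-1\right) \left(- \frac{1}{2}\right) + 5 \left(-1\right) = \frac{1}{2} - 5 = - \frac{9}{2} \approx -4.5$)
$q h{\left(-70,-57 \right)} = - \frac{9 \frac{25 - 57}{2 \left(-57\right)}}{2} = - \frac{9 \cdot \frac{1}{2} \left(- \frac{1}{57}\right) \left(-32\right)}{2} = \left(- \frac{9}{2}\right) \frac{16}{57} = - \frac{24}{19}$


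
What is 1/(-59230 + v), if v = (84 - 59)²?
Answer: -1/58605 ≈ -1.7063e-5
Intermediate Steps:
v = 625 (v = 25² = 625)
1/(-59230 + v) = 1/(-59230 + 625) = 1/(-58605) = -1/58605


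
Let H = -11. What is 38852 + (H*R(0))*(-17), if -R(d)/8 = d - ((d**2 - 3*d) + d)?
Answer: 38852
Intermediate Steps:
R(d) = -24*d + 8*d**2 (R(d) = -8*(d - ((d**2 - 3*d) + d)) = -8*(d - (d**2 - 2*d)) = -8*(d + (-d**2 + 2*d)) = -8*(-d**2 + 3*d) = -24*d + 8*d**2)
38852 + (H*R(0))*(-17) = 38852 - 88*0*(-3 + 0)*(-17) = 38852 - 88*0*(-3)*(-17) = 38852 - 11*0*(-17) = 38852 + 0*(-17) = 38852 + 0 = 38852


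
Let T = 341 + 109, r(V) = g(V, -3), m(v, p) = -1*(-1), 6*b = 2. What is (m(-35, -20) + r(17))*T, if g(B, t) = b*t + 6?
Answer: 2700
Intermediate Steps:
b = ⅓ (b = (⅙)*2 = ⅓ ≈ 0.33333)
m(v, p) = 1
g(B, t) = 6 + t/3 (g(B, t) = t/3 + 6 = 6 + t/3)
r(V) = 5 (r(V) = 6 + (⅓)*(-3) = 6 - 1 = 5)
T = 450
(m(-35, -20) + r(17))*T = (1 + 5)*450 = 6*450 = 2700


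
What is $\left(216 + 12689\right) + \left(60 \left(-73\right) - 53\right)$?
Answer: $8472$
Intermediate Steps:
$\left(216 + 12689\right) + \left(60 \left(-73\right) - 53\right) = 12905 - 4433 = 8472$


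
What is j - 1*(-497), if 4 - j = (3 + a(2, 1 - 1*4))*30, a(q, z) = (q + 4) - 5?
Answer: 381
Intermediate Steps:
a(q, z) = -1 + q (a(q, z) = (4 + q) - 5 = -1 + q)
j = -116 (j = 4 - (3 + (-1 + 2))*30 = 4 - (3 + 1)*30 = 4 - 4*30 = 4 - 1*120 = 4 - 120 = -116)
j - 1*(-497) = -116 - 1*(-497) = -116 + 497 = 381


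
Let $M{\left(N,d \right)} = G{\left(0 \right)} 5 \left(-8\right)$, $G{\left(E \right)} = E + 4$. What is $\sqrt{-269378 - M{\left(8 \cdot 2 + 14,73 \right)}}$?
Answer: $i \sqrt{269218} \approx 518.86 i$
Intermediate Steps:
$G{\left(E \right)} = 4 + E$
$M{\left(N,d \right)} = -160$ ($M{\left(N,d \right)} = \left(4 + 0\right) 5 \left(-8\right) = 4 \cdot 5 \left(-8\right) = 20 \left(-8\right) = -160$)
$\sqrt{-269378 - M{\left(8 \cdot 2 + 14,73 \right)}} = \sqrt{-269378 - -160} = \sqrt{-269378 + 160} = \sqrt{-269218} = i \sqrt{269218}$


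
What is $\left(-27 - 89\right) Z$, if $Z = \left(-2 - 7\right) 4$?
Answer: $4176$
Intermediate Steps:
$Z = -36$ ($Z = \left(-9\right) 4 = -36$)
$\left(-27 - 89\right) Z = \left(-27 - 89\right) \left(-36\right) = \left(-116\right) \left(-36\right) = 4176$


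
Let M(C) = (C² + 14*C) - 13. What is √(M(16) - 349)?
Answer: √118 ≈ 10.863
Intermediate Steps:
M(C) = -13 + C² + 14*C
√(M(16) - 349) = √((-13 + 16² + 14*16) - 349) = √((-13 + 256 + 224) - 349) = √(467 - 349) = √118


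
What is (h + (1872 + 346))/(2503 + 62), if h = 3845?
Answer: 2021/855 ≈ 2.3637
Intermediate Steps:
(h + (1872 + 346))/(2503 + 62) = (3845 + (1872 + 346))/(2503 + 62) = (3845 + 2218)/2565 = 6063*(1/2565) = 2021/855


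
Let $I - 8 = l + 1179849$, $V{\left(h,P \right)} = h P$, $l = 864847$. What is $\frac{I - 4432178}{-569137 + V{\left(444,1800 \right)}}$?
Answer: $- \frac{2387474}{230063} \approx -10.377$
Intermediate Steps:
$V{\left(h,P \right)} = P h$
$I = 2044704$ ($I = 8 + \left(864847 + 1179849\right) = 8 + 2044696 = 2044704$)
$\frac{I - 4432178}{-569137 + V{\left(444,1800 \right)}} = \frac{2044704 - 4432178}{-569137 + 1800 \cdot 444} = - \frac{2387474}{-569137 + 799200} = - \frac{2387474}{230063}$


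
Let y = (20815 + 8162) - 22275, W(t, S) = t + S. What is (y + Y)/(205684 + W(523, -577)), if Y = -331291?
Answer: -324589/205630 ≈ -1.5785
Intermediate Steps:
W(t, S) = S + t
y = 6702 (y = 28977 - 22275 = 6702)
(y + Y)/(205684 + W(523, -577)) = (6702 - 331291)/(205684 + (-577 + 523)) = -324589/(205684 - 54) = -324589/205630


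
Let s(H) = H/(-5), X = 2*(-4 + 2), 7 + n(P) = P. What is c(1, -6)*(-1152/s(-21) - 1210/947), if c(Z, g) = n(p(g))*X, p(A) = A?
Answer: -94988920/6629 ≈ -14329.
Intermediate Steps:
n(P) = -7 + P
X = -4 (X = 2*(-2) = -4)
c(Z, g) = 28 - 4*g (c(Z, g) = (-7 + g)*(-4) = 28 - 4*g)
s(H) = -H/5 (s(H) = H*(-⅕) = -H/5)
c(1, -6)*(-1152/s(-21) - 1210/947) = (28 - 4*(-6))*(-1152/((-⅕*(-21))) - 1210/947) = (28 + 24)*(-1152/21/5 - 1210*1/947) = 52*(-1152*5/21 - 1210/947) = 52*(-1920/7 - 1210/947) = 52*(-1826710/6629) = -94988920/6629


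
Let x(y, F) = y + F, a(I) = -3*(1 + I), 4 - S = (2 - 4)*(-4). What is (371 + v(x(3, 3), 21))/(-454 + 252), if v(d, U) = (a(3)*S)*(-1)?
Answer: -323/202 ≈ -1.5990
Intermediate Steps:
S = -4 (S = 4 - (2 - 4)*(-4) = 4 - (-2)*(-4) = 4 - 1*8 = 4 - 8 = -4)
a(I) = -3 - 3*I
x(y, F) = F + y
v(d, U) = -48 (v(d, U) = ((-3 - 3*3)*(-4))*(-1) = ((-3 - 9)*(-4))*(-1) = -12*(-4)*(-1) = 48*(-1) = -48)
(371 + v(x(3, 3), 21))/(-454 + 252) = (371 - 48)/(-454 + 252) = 323/(-202) = 323*(-1/202) = -323/202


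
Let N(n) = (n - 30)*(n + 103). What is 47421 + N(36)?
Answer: 48255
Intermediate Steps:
N(n) = (-30 + n)*(103 + n)
47421 + N(36) = 47421 + (-3090 + 36² + 73*36) = 47421 + (-3090 + 1296 + 2628) = 47421 + 834 = 48255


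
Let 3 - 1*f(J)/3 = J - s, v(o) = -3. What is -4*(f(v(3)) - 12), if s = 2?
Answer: -48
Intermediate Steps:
f(J) = 15 - 3*J (f(J) = 9 - 3*(J - 1*2) = 9 - 3*(J - 2) = 9 - 3*(-2 + J) = 9 + (6 - 3*J) = 15 - 3*J)
-4*(f(v(3)) - 12) = -4*((15 - 3*(-3)) - 12) = -4*((15 + 9) - 12) = -4*(24 - 12) = -4*12 = -48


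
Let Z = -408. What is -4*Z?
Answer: 1632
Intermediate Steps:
-4*Z = -4*(-408) = 1632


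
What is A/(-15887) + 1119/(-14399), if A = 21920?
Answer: -333403633/228756913 ≈ -1.4575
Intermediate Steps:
A/(-15887) + 1119/(-14399) = 21920/(-15887) + 1119/(-14399) = 21920*(-1/15887) + 1119*(-1/14399) = -21920/15887 - 1119/14399 = -333403633/228756913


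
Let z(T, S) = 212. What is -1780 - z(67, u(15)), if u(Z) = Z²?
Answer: -1992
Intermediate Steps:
-1780 - z(67, u(15)) = -1780 - 1*212 = -1780 - 212 = -1992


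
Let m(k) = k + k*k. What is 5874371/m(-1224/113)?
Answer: 75009843299/1359864 ≈ 55160.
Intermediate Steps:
m(k) = k + k**2
5874371/m(-1224/113) = 5874371/(((-1224/113)*(1 - 1224/113))) = 5874371/(((-1224*1/113)*(1 - 1224*1/113))) = 5874371/((-1224*(1 - 1224/113)/113)) = 5874371/((-1224/113*(-1111/113))) = 5874371/(1359864/12769) = 5874371*(12769/1359864) = 75009843299/1359864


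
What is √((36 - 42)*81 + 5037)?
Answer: √4551 ≈ 67.461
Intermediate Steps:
√((36 - 42)*81 + 5037) = √(-6*81 + 5037) = √(-486 + 5037) = √4551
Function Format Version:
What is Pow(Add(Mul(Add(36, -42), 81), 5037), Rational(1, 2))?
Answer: Pow(4551, Rational(1, 2)) ≈ 67.461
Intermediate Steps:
Pow(Add(Mul(Add(36, -42), 81), 5037), Rational(1, 2)) = Pow(Add(Mul(-6, 81), 5037), Rational(1, 2)) = Pow(Add(-486, 5037), Rational(1, 2)) = Pow(4551, Rational(1, 2))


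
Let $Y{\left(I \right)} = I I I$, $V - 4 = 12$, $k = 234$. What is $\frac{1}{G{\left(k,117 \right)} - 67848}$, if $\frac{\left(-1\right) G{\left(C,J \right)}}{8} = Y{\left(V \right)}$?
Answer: $- \frac{1}{100616} \approx -9.9388 \cdot 10^{-6}$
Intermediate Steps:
$V = 16$ ($V = 4 + 12 = 16$)
$Y{\left(I \right)} = I^{3}$ ($Y{\left(I \right)} = I^{2} I = I^{3}$)
$G{\left(C,J \right)} = -32768$ ($G{\left(C,J \right)} = - 8 \cdot 16^{3} = \left(-8\right) 4096 = -32768$)
$\frac{1}{G{\left(k,117 \right)} - 67848} = \frac{1}{-32768 - 67848} = \frac{1}{-100616} = - \frac{1}{100616}$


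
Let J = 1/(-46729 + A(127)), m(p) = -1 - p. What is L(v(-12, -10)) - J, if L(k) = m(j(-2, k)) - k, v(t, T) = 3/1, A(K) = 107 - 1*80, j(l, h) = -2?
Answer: -93403/46702 ≈ -2.0000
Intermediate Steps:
A(K) = 27 (A(K) = 107 - 80 = 27)
v(t, T) = 3 (v(t, T) = 3*1 = 3)
L(k) = 1 - k (L(k) = (-1 - 1*(-2)) - k = (-1 + 2) - k = 1 - k)
J = -1/46702 (J = 1/(-46729 + 27) = 1/(-46702) = -1/46702 ≈ -2.1412e-5)
L(v(-12, -10)) - J = (1 - 1*3) - 1*(-1/46702) = (1 - 3) + 1/46702 = -2 + 1/46702 = -93403/46702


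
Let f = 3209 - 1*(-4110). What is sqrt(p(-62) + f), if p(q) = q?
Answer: sqrt(7257) ≈ 85.188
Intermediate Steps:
f = 7319 (f = 3209 + 4110 = 7319)
sqrt(p(-62) + f) = sqrt(-62 + 7319) = sqrt(7257)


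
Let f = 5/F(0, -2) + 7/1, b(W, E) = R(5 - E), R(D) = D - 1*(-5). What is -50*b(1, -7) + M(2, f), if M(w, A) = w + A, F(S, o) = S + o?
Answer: -1687/2 ≈ -843.50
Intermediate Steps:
R(D) = 5 + D (R(D) = D + 5 = 5 + D)
b(W, E) = 10 - E (b(W, E) = 5 + (5 - E) = 10 - E)
f = 9/2 (f = 5/(0 - 2) + 7/1 = 5/(-2) + 7*1 = 5*(-½) + 7 = -5/2 + 7 = 9/2 ≈ 4.5000)
M(w, A) = A + w
-50*b(1, -7) + M(2, f) = -50*(10 - 1*(-7)) + (9/2 + 2) = -50*(10 + 7) + 13/2 = -50*17 + 13/2 = -850 + 13/2 = -1687/2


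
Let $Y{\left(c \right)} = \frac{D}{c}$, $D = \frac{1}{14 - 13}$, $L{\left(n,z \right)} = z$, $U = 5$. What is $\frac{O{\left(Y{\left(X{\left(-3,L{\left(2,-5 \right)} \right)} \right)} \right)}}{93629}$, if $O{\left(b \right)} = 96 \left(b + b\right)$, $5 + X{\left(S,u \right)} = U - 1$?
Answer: $- \frac{192}{93629} \approx -0.0020506$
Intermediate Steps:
$D = 1$ ($D = 1^{-1} = 1$)
$X{\left(S,u \right)} = -1$ ($X{\left(S,u \right)} = -5 + \left(5 - 1\right) = -5 + 4 = -1$)
$Y{\left(c \right)} = \frac{1}{c}$ ($Y{\left(c \right)} = 1 \frac{1}{c} = \frac{1}{c}$)
$O{\left(b \right)} = 192 b$ ($O{\left(b \right)} = 96 \cdot 2 b = 192 b$)
$\frac{O{\left(Y{\left(X{\left(-3,L{\left(2,-5 \right)} \right)} \right)} \right)}}{93629} = \frac{192 \frac{1}{-1}}{93629} = 192 \left(-1\right) \frac{1}{93629} = \left(-192\right) \frac{1}{93629} = - \frac{192}{93629}$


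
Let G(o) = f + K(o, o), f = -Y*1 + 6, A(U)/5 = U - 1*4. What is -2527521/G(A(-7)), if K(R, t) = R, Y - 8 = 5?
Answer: 2527521/62 ≈ 40766.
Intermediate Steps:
Y = 13 (Y = 8 + 5 = 13)
A(U) = -20 + 5*U (A(U) = 5*(U - 1*4) = 5*(U - 4) = 5*(-4 + U) = -20 + 5*U)
f = -7 (f = -13*1 + 6 = -13 + 6 = -7)
G(o) = -7 + o
-2527521/G(A(-7)) = -2527521/(-7 + (-20 + 5*(-7))) = -2527521/(-7 + (-20 - 35)) = -2527521/(-7 - 55) = -2527521/(-62) = -2527521*(-1/62) = 2527521/62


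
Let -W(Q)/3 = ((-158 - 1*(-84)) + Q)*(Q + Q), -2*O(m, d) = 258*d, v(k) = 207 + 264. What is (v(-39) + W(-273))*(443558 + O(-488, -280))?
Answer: -272416331370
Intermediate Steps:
v(k) = 471
O(m, d) = -129*d
W(Q) = -6*Q*(-74 + Q) (W(Q) = -3*((-158 - 1*(-84)) + Q)*(Q + Q) = -3*((-158 + 84) + Q)*2*Q = -3*(-74 + Q)*2*Q = -6*Q*(-74 + Q))
(v(-39) + W(-273))*(443558 + O(-488, -280)) = (471 + 6*(-273)*(74 - 1*(-273)))*(443558 - 129*(-280)) = (471 + 6*(-273)*(74 + 273))*(443558 + 36120) = (471 + 6*(-273)*347)*479678 = (471 - 568386)*479678 = -567915*479678 = -272416331370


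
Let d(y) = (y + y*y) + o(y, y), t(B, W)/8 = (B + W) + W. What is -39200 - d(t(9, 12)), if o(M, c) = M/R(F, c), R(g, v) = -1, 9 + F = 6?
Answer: -108896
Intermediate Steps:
F = -3 (F = -9 + 6 = -3)
t(B, W) = 8*B + 16*W (t(B, W) = 8*((B + W) + W) = 8*(B + 2*W) = 8*B + 16*W)
o(M, c) = -M (o(M, c) = M/(-1) = M*(-1) = -M)
d(y) = y**2 (d(y) = (y + y*y) - y = (y + y**2) - y = y**2)
-39200 - d(t(9, 12)) = -39200 - (8*9 + 16*12)**2 = -39200 - (72 + 192)**2 = -39200 - 1*264**2 = -39200 - 1*69696 = -39200 - 69696 = -108896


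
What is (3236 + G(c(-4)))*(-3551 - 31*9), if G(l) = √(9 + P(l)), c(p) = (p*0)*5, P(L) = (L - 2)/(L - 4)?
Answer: -12393880 - 1915*√38 ≈ -1.2406e+7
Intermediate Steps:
P(L) = (-2 + L)/(-4 + L)
c(p) = 0 (c(p) = 0*5 = 0)
G(l) = √(9 + (-2 + l)/(-4 + l))
(3236 + G(c(-4)))*(-3551 - 31*9) = (3236 + √2*√((-19 + 5*0)/(-4 + 0)))*(-3551 - 31*9) = (3236 + √2*√((-19 + 0)/(-4)))*(-3551 - 279) = (3236 + √2*√(-¼*(-19)))*(-3830) = (3236 + √2*√(19/4))*(-3830) = (3236 + √2*(√19/2))*(-3830) = (3236 + √38/2)*(-3830) = -12393880 - 1915*√38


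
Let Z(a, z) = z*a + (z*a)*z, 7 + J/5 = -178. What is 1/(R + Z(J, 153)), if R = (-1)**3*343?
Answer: -1/21795193 ≈ -4.5882e-8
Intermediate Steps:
J = -925 (J = -35 + 5*(-178) = -35 - 890 = -925)
R = -343 (R = -1*343 = -343)
Z(a, z) = a*z + a*z**2 (Z(a, z) = a*z + (a*z)*z = a*z + a*z**2)
1/(R + Z(J, 153)) = 1/(-343 - 925*153*(1 + 153)) = 1/(-343 - 925*153*154) = 1/(-343 - 21794850) = 1/(-21795193) = -1/21795193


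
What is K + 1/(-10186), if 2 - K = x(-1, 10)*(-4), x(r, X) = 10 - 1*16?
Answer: -224093/10186 ≈ -22.000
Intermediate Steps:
x(r, X) = -6 (x(r, X) = 10 - 16 = -6)
K = -22 (K = 2 - (-6)*(-4) = 2 - 1*24 = 2 - 24 = -22)
K + 1/(-10186) = -22 + 1/(-10186) = -22 - 1/10186 = -224093/10186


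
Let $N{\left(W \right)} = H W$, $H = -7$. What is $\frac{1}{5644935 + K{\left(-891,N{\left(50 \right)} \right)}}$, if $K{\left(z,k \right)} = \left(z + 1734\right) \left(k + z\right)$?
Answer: $\frac{1}{4598772} \approx 2.1745 \cdot 10^{-7}$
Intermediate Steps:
$N{\left(W \right)} = - 7 W$
$K{\left(z,k \right)} = \left(1734 + z\right) \left(k + z\right)$
$\frac{1}{5644935 + K{\left(-891,N{\left(50 \right)} \right)}} = \frac{1}{5644935 + \left(\left(-891\right)^{2} + 1734 \left(\left(-7\right) 50\right) + 1734 \left(-891\right) + \left(-7\right) 50 \left(-891\right)\right)} = \frac{1}{5644935 + \left(793881 + 1734 \left(-350\right) - 1544994 - -311850\right)} = \frac{1}{5644935 + \left(793881 - 606900 - 1544994 + 311850\right)} = \frac{1}{5644935 - 1046163} = \frac{1}{4598772}$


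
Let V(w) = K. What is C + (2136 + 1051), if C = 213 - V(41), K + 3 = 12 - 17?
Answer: 3408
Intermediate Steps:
K = -8 (K = -3 + (12 - 17) = -3 - 5 = -8)
V(w) = -8
C = 221 (C = 213 - 1*(-8) = 213 + 8 = 221)
C + (2136 + 1051) = 221 + (2136 + 1051) = 221 + 3187 = 3408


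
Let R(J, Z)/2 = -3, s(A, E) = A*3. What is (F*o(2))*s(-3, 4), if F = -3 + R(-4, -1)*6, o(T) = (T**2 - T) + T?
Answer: 1404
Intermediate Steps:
s(A, E) = 3*A
R(J, Z) = -6 (R(J, Z) = 2*(-3) = -6)
o(T) = T**2
F = -39 (F = -3 - 6*6 = -3 - 36 = -39)
(F*o(2))*s(-3, 4) = (-39*2**2)*(3*(-3)) = -39*4*(-9) = -156*(-9) = 1404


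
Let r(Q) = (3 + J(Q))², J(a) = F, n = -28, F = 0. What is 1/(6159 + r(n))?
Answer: 1/6168 ≈ 0.00016213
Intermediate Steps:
J(a) = 0
r(Q) = 9 (r(Q) = (3 + 0)² = 3² = 9)
1/(6159 + r(n)) = 1/(6159 + 9) = 1/6168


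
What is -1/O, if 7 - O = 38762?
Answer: 1/38755 ≈ 2.5803e-5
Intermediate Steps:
O = -38755 (O = 7 - 1*38762 = 7 - 38762 = -38755)
-1/O = -1/(-38755) = -1*(-1/38755) = 1/38755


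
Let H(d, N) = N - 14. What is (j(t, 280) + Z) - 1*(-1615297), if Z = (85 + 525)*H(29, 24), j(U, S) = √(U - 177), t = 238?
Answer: 1621397 + √61 ≈ 1.6214e+6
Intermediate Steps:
H(d, N) = -14 + N
j(U, S) = √(-177 + U)
Z = 6100 (Z = (85 + 525)*(-14 + 24) = 610*10 = 6100)
(j(t, 280) + Z) - 1*(-1615297) = (√(-177 + 238) + 6100) - 1*(-1615297) = (√61 + 6100) + 1615297 = (6100 + √61) + 1615297 = 1621397 + √61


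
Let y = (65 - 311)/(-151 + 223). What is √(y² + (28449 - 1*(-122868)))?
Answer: 7*√444721/12 ≈ 389.01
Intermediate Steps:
y = -41/12 (y = -246/72 = -246*1/72 = -41/12 ≈ -3.4167)
√(y² + (28449 - 1*(-122868))) = √((-41/12)² + (28449 - 1*(-122868))) = √(1681/144 + (28449 + 122868)) = √(1681/144 + 151317) = √(21791329/144) = 7*√444721/12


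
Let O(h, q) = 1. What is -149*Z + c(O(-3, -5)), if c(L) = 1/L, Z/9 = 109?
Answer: -146168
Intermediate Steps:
Z = 981 (Z = 9*109 = 981)
-149*Z + c(O(-3, -5)) = -149*981 + 1/1 = -146169 + 1 = -146168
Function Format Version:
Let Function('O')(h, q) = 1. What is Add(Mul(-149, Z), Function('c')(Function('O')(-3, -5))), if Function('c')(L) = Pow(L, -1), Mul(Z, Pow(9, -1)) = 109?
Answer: -146168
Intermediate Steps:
Z = 981 (Z = Mul(9, 109) = 981)
Add(Mul(-149, Z), Function('c')(Function('O')(-3, -5))) = Add(Mul(-149, 981), Pow(1, -1)) = Add(-146169, 1) = -146168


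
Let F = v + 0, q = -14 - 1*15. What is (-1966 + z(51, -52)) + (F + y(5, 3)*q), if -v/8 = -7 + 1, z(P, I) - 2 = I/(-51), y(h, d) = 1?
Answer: -99143/51 ≈ -1944.0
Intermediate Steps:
q = -29 (q = -14 - 15 = -29)
z(P, I) = 2 - I/51 (z(P, I) = 2 + I/(-51) = 2 + I*(-1/51) = 2 - I/51)
v = 48 (v = -8*(-7 + 1) = -8*(-6) = 48)
F = 48 (F = 48 + 0 = 48)
(-1966 + z(51, -52)) + (F + y(5, 3)*q) = (-1966 + (2 - 1/51*(-52))) + (48 + 1*(-29)) = (-1966 + (2 + 52/51)) + (48 - 29) = (-1966 + 154/51) + 19 = -100112/51 + 19 = -99143/51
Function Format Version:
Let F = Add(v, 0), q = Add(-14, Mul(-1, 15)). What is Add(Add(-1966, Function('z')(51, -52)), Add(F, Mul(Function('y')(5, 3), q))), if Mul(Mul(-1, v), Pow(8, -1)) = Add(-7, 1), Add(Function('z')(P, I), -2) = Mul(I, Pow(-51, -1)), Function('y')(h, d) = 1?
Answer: Rational(-99143, 51) ≈ -1944.0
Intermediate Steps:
q = -29 (q = Add(-14, -15) = -29)
Function('z')(P, I) = Add(2, Mul(Rational(-1, 51), I)) (Function('z')(P, I) = Add(2, Mul(I, Pow(-51, -1))) = Add(2, Mul(I, Rational(-1, 51))) = Add(2, Mul(Rational(-1, 51), I)))
v = 48 (v = Mul(-8, Add(-7, 1)) = Mul(-8, -6) = 48)
F = 48 (F = Add(48, 0) = 48)
Add(Add(-1966, Function('z')(51, -52)), Add(F, Mul(Function('y')(5, 3), q))) = Add(Add(-1966, Add(2, Mul(Rational(-1, 51), -52))), Add(48, Mul(1, -29))) = Add(Add(-1966, Add(2, Rational(52, 51))), Add(48, -29)) = Add(Add(-1966, Rational(154, 51)), 19) = Add(Rational(-100112, 51), 19) = Rational(-99143, 51)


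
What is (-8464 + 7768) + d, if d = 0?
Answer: -696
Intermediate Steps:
(-8464 + 7768) + d = (-8464 + 7768) + 0 = -696 + 0 = -696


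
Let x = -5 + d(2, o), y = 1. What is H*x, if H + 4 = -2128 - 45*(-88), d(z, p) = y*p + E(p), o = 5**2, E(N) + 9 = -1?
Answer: 18280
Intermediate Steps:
E(N) = -10 (E(N) = -9 - 1 = -10)
o = 25
d(z, p) = -10 + p (d(z, p) = 1*p - 10 = p - 10 = -10 + p)
x = 10 (x = -5 + (-10 + 25) = -5 + 15 = 10)
H = 1828 (H = -4 + (-2128 - 45*(-88)) = -4 + (-2128 + 3960) = -4 + 1832 = 1828)
H*x = 1828*10 = 18280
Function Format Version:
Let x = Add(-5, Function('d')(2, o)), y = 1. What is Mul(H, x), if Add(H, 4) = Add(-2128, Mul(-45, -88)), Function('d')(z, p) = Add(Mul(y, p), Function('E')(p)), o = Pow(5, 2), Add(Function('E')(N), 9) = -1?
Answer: 18280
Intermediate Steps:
Function('E')(N) = -10 (Function('E')(N) = Add(-9, -1) = -10)
o = 25
Function('d')(z, p) = Add(-10, p) (Function('d')(z, p) = Add(Mul(1, p), -10) = Add(p, -10) = Add(-10, p))
x = 10 (x = Add(-5, Add(-10, 25)) = Add(-5, 15) = 10)
H = 1828 (H = Add(-4, Add(-2128, Mul(-45, -88))) = Add(-4, Add(-2128, 3960)) = Add(-4, 1832) = 1828)
Mul(H, x) = Mul(1828, 10) = 18280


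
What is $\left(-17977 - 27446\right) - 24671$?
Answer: $-70094$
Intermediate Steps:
$\left(-17977 - 27446\right) - 24671 = -45423 - 24671 = -70094$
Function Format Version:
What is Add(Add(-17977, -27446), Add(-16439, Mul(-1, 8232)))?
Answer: -70094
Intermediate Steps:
Add(Add(-17977, -27446), Add(-16439, Mul(-1, 8232))) = Add(-45423, Add(-16439, -8232)) = Add(-45423, -24671) = -70094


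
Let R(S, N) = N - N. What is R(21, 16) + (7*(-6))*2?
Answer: -84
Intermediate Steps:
R(S, N) = 0
R(21, 16) + (7*(-6))*2 = 0 + (7*(-6))*2 = 0 - 42*2 = 0 - 84 = -84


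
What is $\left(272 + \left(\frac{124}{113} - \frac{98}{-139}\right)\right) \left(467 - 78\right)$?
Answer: $\frac{1672938846}{15707} \approx 1.0651 \cdot 10^{5}$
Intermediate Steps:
$\left(272 + \left(\frac{124}{113} - \frac{98}{-139}\right)\right) \left(467 - 78\right) = \left(272 + \left(124 \cdot \frac{1}{113} - - \frac{98}{139}\right)\right) 389 = \left(272 + \left(\frac{124}{113} + \frac{98}{139}\right)\right) 389 = \left(272 + \frac{28310}{15707}\right) 389 = \frac{4300614}{15707} \cdot 389 = \frac{1672938846}{15707}$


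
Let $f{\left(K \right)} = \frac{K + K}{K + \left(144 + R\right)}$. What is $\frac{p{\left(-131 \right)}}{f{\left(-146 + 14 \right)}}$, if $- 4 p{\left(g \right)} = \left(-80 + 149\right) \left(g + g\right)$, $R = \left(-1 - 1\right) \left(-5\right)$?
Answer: $- \frac{3013}{8} \approx -376.63$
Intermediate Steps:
$R = 10$ ($R = \left(-1 - 1\right) \left(-5\right) = \left(-2\right) \left(-5\right) = 10$)
$p{\left(g \right)} = - \frac{69 g}{2}$ ($p{\left(g \right)} = - \frac{\left(-80 + 149\right) \left(g + g\right)}{4} = - \frac{69 \cdot 2 g}{4} = - \frac{138 g}{4} = - \frac{69 g}{2}$)
$f{\left(K \right)} = \frac{2 K}{154 + K}$ ($f{\left(K \right)} = \frac{K + K}{K + \left(144 + 10\right)} = \frac{2 K}{K + 154} = \frac{2 K}{154 + K}$)
$\frac{p{\left(-131 \right)}}{f{\left(-146 + 14 \right)}} = \frac{\left(- \frac{69}{2}\right) \left(-131\right)}{2 \left(-146 + 14\right) \frac{1}{154 + \left(-146 + 14\right)}} = \frac{9039}{2 \cdot 2 \left(-132\right) \frac{1}{154 - 132}} = \frac{9039}{2 \cdot 2 \left(-132\right) \frac{1}{22}} = \frac{9039}{2 \left(-12\right)} = \frac{9039}{2} \left(- \frac{1}{12}\right) = - \frac{3013}{8}$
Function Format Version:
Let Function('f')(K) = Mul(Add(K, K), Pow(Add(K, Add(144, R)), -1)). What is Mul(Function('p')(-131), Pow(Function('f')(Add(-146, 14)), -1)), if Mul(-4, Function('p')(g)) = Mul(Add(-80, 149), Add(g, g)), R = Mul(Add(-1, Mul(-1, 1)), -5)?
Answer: Rational(-3013, 8) ≈ -376.63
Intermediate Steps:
R = 10 (R = Mul(Add(-1, -1), -5) = Mul(-2, -5) = 10)
Function('p')(g) = Mul(Rational(-69, 2), g) (Function('p')(g) = Mul(Rational(-1, 4), Mul(Add(-80, 149), Add(g, g))) = Mul(Rational(-1, 4), Mul(69, Mul(2, g))) = Mul(Rational(-1, 4), Mul(138, g)) = Mul(Rational(-69, 2), g))
Function('f')(K) = Mul(2, K, Pow(Add(154, K), -1)) (Function('f')(K) = Mul(Add(K, K), Pow(Add(K, Add(144, 10)), -1)) = Mul(Mul(2, K), Pow(Add(K, 154), -1)) = Mul(Mul(2, K), Pow(Add(154, K), -1)) = Mul(2, K, Pow(Add(154, K), -1)))
Mul(Function('p')(-131), Pow(Function('f')(Add(-146, 14)), -1)) = Mul(Mul(Rational(-69, 2), -131), Pow(Mul(2, Add(-146, 14), Pow(Add(154, Add(-146, 14)), -1)), -1)) = Mul(Rational(9039, 2), Pow(Mul(2, -132, Pow(Add(154, -132), -1)), -1)) = Mul(Rational(9039, 2), Pow(Mul(2, -132, Pow(22, -1)), -1)) = Mul(Rational(9039, 2), Pow(Mul(2, -132, Rational(1, 22)), -1)) = Mul(Rational(9039, 2), Pow(-12, -1)) = Mul(Rational(9039, 2), Rational(-1, 12)) = Rational(-3013, 8)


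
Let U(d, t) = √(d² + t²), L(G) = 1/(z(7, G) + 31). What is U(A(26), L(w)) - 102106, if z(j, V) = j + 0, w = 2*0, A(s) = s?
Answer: -102106 + √976145/38 ≈ -1.0208e+5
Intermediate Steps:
w = 0
z(j, V) = j
L(G) = 1/38 (L(G) = 1/(7 + 31) = 1/38)
U(A(26), L(w)) - 102106 = √(26² + (1/38)²) - 102106 = √(676 + 1/1444) - 102106 = √(976145/1444) - 102106 = √976145/38 - 102106 = -102106 + √976145/38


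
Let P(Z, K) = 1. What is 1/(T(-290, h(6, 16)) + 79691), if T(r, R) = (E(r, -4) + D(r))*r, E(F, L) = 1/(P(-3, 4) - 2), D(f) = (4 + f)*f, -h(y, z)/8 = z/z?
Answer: -1/23972619 ≈ -4.1714e-8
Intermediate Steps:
h(y, z) = -8 (h(y, z) = -8*z/z = -8*1 = -8)
D(f) = f*(4 + f)
E(F, L) = -1 (E(F, L) = 1/(1 - 2) = 1/(-1) = -1)
T(r, R) = r*(-1 + r*(4 + r)) (T(r, R) = (-1 + r*(4 + r))*r = r*(-1 + r*(4 + r)))
1/(T(-290, h(6, 16)) + 79691) = 1/(-290*(-1 - 290*(4 - 290)) + 79691) = 1/(-290*(-1 - 290*(-286)) + 79691) = 1/(-290*(-1 + 82940) + 79691) = 1/(-290*82939 + 79691) = 1/(-24052310 + 79691) = 1/(-23972619) = -1/23972619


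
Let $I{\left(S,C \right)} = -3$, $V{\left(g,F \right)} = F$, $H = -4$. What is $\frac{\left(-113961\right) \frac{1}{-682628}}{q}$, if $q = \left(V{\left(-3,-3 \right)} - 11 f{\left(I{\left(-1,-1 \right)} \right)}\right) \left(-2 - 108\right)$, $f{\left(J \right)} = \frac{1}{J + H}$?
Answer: $\frac{797727}{750890800} \approx 0.0010624$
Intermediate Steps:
$f{\left(J \right)} = \frac{1}{-4 + J}$ ($f{\left(J \right)} = \frac{1}{J - 4} = \frac{1}{-4 + J}$)
$q = \frac{1100}{7}$ ($q = \left(-3 - \frac{11}{-4 - 3}\right) \left(-2 - 108\right) = \left(-3 - \frac{11}{-7}\right) \left(-2 - 108\right) = \left(-3 - - \frac{11}{7}\right) \left(-110\right) = \left(-3 + \frac{11}{7}\right) \left(-110\right) = \left(- \frac{10}{7}\right) \left(-110\right) = \frac{1100}{7} \approx 157.14$)
$\frac{\left(-113961\right) \frac{1}{-682628}}{q} = \frac{\left(-113961\right) \frac{1}{-682628}}{\frac{1100}{7}} = \left(-113961\right) \left(- \frac{1}{682628}\right) \frac{7}{1100} = \frac{113961}{682628} \cdot \frac{7}{1100} = \frac{797727}{750890800}$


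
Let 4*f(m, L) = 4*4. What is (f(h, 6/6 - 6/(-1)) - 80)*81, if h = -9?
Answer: -6156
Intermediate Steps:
f(m, L) = 4 (f(m, L) = (4*4)/4 = (¼)*16 = 4)
(f(h, 6/6 - 6/(-1)) - 80)*81 = (4 - 80)*81 = -76*81 = -6156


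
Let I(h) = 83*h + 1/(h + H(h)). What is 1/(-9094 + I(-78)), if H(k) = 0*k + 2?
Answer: -76/1183169 ≈ -6.4234e-5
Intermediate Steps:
H(k) = 2 (H(k) = 0 + 2 = 2)
I(h) = 1/(2 + h) + 83*h (I(h) = 83*h + 1/(h + 2) = 83*h + 1/(2 + h) = 1/(2 + h) + 83*h)
1/(-9094 + I(-78)) = 1/(-9094 + (1 + 83*(-78)² + 166*(-78))/(2 - 78)) = 1/(-9094 + (1 + 83*6084 - 12948)/(-76)) = 1/(-9094 - (1 + 504972 - 12948)/76) = 1/(-9094 - 1/76*492025) = 1/(-9094 - 492025/76) = 1/(-1183169/76) = -76/1183169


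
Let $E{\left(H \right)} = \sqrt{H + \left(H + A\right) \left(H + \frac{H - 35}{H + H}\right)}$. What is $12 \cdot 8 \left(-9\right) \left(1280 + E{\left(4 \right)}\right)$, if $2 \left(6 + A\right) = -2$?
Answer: $-1105920 - 216 \sqrt{58} \approx -1.1076 \cdot 10^{6}$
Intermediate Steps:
$A = -7$ ($A = -6 + \frac{1}{2} \left(-2\right) = -6 - 1 = -7$)
$E{\left(H \right)} = \sqrt{H + \left(-7 + H\right) \left(H + \frac{-35 + H}{2 H}\right)}$ ($E{\left(H \right)} = \sqrt{H + \left(H - 7\right) \left(H + \frac{H - 35}{H + H}\right)} = \sqrt{H + \left(-7 + H\right) \left(H + \frac{-35 + H}{2 H}\right)}$)
$12 \cdot 8 \left(-9\right) \left(1280 + E{\left(4 \right)}\right) = 12 \cdot 8 \left(-9\right) \left(1280 + \frac{\sqrt{-84 - 88 + 4 \cdot 4^{2} + \frac{490}{4}}}{2}\right) = 96 \left(-9\right) \left(1280 + \frac{\sqrt{-84 - 88 + 4 \cdot 16 + 490 \cdot \frac{1}{4}}}{2}\right) = - 864 \left(1280 + \frac{\sqrt{-84 - 88 + 64 + \frac{245}{2}}}{2}\right) = - 864 \left(1280 + \frac{\sqrt{\frac{29}{2}}}{2}\right) = - 864 \left(1280 + \frac{\frac{1}{2} \sqrt{58}}{2}\right) = - 864 \left(1280 + \frac{\sqrt{58}}{4}\right) = -1105920 - 216 \sqrt{58}$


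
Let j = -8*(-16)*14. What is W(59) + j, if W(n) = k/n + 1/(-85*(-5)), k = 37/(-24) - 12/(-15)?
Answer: 1078419451/601800 ≈ 1792.0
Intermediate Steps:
k = -89/120 (k = 37*(-1/24) - 12*(-1/15) = -37/24 + ⅘ = -89/120 ≈ -0.74167)
j = 1792 (j = 128*14 = 1792)
W(n) = 1/425 - 89/(120*n) (W(n) = -89/(120*n) + 1/(-85*(-5)) = -89/(120*n) - 1/85*(-⅕) = -89/(120*n) + 1/425 = 1/425 - 89/(120*n))
W(59) + j = (1/10200)*(-7565 + 24*59)/59 + 1792 = (1/10200)*(1/59)*(-7565 + 1416) + 1792 = (1/10200)*(1/59)*(-6149) + 1792 = -6149/601800 + 1792 = 1078419451/601800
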